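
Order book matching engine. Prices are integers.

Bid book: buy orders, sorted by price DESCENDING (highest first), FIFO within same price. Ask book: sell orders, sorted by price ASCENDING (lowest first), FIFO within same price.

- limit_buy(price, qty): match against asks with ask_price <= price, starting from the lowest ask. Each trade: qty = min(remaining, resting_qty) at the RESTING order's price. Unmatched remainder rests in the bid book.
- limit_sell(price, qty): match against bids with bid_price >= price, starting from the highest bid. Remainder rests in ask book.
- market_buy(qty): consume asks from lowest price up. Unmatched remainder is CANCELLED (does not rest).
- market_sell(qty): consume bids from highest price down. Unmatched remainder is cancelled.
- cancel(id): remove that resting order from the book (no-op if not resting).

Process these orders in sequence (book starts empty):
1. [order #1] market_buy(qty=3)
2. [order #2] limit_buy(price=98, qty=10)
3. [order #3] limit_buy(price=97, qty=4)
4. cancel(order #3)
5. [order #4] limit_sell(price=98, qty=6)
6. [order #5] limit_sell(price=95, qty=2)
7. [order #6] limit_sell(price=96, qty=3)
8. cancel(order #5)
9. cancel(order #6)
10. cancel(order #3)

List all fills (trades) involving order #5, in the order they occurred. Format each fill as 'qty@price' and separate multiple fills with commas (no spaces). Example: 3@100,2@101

After op 1 [order #1] market_buy(qty=3): fills=none; bids=[-] asks=[-]
After op 2 [order #2] limit_buy(price=98, qty=10): fills=none; bids=[#2:10@98] asks=[-]
After op 3 [order #3] limit_buy(price=97, qty=4): fills=none; bids=[#2:10@98 #3:4@97] asks=[-]
After op 4 cancel(order #3): fills=none; bids=[#2:10@98] asks=[-]
After op 5 [order #4] limit_sell(price=98, qty=6): fills=#2x#4:6@98; bids=[#2:4@98] asks=[-]
After op 6 [order #5] limit_sell(price=95, qty=2): fills=#2x#5:2@98; bids=[#2:2@98] asks=[-]
After op 7 [order #6] limit_sell(price=96, qty=3): fills=#2x#6:2@98; bids=[-] asks=[#6:1@96]
After op 8 cancel(order #5): fills=none; bids=[-] asks=[#6:1@96]
After op 9 cancel(order #6): fills=none; bids=[-] asks=[-]
After op 10 cancel(order #3): fills=none; bids=[-] asks=[-]

Answer: 2@98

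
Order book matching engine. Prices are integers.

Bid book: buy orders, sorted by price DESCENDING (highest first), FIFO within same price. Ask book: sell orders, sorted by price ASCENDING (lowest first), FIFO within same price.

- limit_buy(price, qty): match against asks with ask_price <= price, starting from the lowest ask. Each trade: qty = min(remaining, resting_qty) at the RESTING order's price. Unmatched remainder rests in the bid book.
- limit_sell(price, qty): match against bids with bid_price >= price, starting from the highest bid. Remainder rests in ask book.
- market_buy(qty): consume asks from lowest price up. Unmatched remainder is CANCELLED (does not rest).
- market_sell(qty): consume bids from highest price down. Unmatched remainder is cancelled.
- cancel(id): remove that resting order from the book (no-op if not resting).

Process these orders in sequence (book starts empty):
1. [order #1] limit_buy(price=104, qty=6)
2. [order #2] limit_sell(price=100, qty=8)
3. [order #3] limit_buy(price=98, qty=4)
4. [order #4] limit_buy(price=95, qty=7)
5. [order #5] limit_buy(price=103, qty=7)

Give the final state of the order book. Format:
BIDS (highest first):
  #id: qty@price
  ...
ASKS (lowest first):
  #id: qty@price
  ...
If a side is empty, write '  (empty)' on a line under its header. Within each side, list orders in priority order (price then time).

After op 1 [order #1] limit_buy(price=104, qty=6): fills=none; bids=[#1:6@104] asks=[-]
After op 2 [order #2] limit_sell(price=100, qty=8): fills=#1x#2:6@104; bids=[-] asks=[#2:2@100]
After op 3 [order #3] limit_buy(price=98, qty=4): fills=none; bids=[#3:4@98] asks=[#2:2@100]
After op 4 [order #4] limit_buy(price=95, qty=7): fills=none; bids=[#3:4@98 #4:7@95] asks=[#2:2@100]
After op 5 [order #5] limit_buy(price=103, qty=7): fills=#5x#2:2@100; bids=[#5:5@103 #3:4@98 #4:7@95] asks=[-]

Answer: BIDS (highest first):
  #5: 5@103
  #3: 4@98
  #4: 7@95
ASKS (lowest first):
  (empty)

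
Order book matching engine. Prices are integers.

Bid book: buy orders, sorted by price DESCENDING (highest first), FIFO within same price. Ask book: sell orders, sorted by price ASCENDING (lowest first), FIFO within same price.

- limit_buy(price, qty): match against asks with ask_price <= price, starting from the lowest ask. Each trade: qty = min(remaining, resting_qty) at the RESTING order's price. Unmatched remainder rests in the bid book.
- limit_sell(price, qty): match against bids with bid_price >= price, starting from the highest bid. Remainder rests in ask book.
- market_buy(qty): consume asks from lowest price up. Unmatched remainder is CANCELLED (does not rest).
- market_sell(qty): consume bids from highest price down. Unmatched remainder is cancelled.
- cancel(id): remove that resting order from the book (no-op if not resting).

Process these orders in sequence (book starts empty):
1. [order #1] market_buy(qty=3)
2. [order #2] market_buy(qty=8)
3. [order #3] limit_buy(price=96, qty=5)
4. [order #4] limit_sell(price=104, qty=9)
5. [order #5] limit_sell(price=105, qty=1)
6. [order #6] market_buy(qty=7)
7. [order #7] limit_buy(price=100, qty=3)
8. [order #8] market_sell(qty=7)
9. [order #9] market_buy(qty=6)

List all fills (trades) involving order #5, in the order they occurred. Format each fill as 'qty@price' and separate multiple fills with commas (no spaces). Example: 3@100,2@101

Answer: 1@105

Derivation:
After op 1 [order #1] market_buy(qty=3): fills=none; bids=[-] asks=[-]
After op 2 [order #2] market_buy(qty=8): fills=none; bids=[-] asks=[-]
After op 3 [order #3] limit_buy(price=96, qty=5): fills=none; bids=[#3:5@96] asks=[-]
After op 4 [order #4] limit_sell(price=104, qty=9): fills=none; bids=[#3:5@96] asks=[#4:9@104]
After op 5 [order #5] limit_sell(price=105, qty=1): fills=none; bids=[#3:5@96] asks=[#4:9@104 #5:1@105]
After op 6 [order #6] market_buy(qty=7): fills=#6x#4:7@104; bids=[#3:5@96] asks=[#4:2@104 #5:1@105]
After op 7 [order #7] limit_buy(price=100, qty=3): fills=none; bids=[#7:3@100 #3:5@96] asks=[#4:2@104 #5:1@105]
After op 8 [order #8] market_sell(qty=7): fills=#7x#8:3@100 #3x#8:4@96; bids=[#3:1@96] asks=[#4:2@104 #5:1@105]
After op 9 [order #9] market_buy(qty=6): fills=#9x#4:2@104 #9x#5:1@105; bids=[#3:1@96] asks=[-]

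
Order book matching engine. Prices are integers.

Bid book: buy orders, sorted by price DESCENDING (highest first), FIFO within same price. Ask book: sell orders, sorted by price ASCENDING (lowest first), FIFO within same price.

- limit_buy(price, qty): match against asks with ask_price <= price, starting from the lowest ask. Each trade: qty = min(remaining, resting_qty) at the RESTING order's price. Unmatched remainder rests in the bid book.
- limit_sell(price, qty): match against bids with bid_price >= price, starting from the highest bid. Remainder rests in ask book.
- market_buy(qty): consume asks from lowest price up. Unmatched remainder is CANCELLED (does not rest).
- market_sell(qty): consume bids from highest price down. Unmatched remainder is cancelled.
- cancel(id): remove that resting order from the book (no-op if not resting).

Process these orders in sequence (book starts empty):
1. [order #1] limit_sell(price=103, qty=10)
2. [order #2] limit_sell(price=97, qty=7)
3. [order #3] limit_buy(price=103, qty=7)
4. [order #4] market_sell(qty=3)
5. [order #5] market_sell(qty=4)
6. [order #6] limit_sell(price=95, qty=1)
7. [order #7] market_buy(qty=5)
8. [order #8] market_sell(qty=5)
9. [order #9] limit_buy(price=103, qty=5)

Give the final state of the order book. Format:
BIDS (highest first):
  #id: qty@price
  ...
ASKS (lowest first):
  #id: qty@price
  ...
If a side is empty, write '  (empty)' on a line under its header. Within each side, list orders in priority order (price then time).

After op 1 [order #1] limit_sell(price=103, qty=10): fills=none; bids=[-] asks=[#1:10@103]
After op 2 [order #2] limit_sell(price=97, qty=7): fills=none; bids=[-] asks=[#2:7@97 #1:10@103]
After op 3 [order #3] limit_buy(price=103, qty=7): fills=#3x#2:7@97; bids=[-] asks=[#1:10@103]
After op 4 [order #4] market_sell(qty=3): fills=none; bids=[-] asks=[#1:10@103]
After op 5 [order #5] market_sell(qty=4): fills=none; bids=[-] asks=[#1:10@103]
After op 6 [order #6] limit_sell(price=95, qty=1): fills=none; bids=[-] asks=[#6:1@95 #1:10@103]
After op 7 [order #7] market_buy(qty=5): fills=#7x#6:1@95 #7x#1:4@103; bids=[-] asks=[#1:6@103]
After op 8 [order #8] market_sell(qty=5): fills=none; bids=[-] asks=[#1:6@103]
After op 9 [order #9] limit_buy(price=103, qty=5): fills=#9x#1:5@103; bids=[-] asks=[#1:1@103]

Answer: BIDS (highest first):
  (empty)
ASKS (lowest first):
  #1: 1@103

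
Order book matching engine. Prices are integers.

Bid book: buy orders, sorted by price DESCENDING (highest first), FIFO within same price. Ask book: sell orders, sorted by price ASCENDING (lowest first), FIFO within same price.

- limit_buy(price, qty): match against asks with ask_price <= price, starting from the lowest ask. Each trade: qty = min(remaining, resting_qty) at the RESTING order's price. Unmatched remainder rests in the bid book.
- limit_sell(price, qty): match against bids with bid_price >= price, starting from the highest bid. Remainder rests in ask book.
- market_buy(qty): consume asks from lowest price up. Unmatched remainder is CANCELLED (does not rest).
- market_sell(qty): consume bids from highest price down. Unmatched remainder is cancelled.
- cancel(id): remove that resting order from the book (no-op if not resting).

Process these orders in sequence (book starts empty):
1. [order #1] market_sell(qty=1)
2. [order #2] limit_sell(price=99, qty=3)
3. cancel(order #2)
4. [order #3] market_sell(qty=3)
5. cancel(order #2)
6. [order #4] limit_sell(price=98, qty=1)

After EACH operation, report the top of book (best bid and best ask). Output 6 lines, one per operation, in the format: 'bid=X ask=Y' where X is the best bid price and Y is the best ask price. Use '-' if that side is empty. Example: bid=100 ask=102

Answer: bid=- ask=-
bid=- ask=99
bid=- ask=-
bid=- ask=-
bid=- ask=-
bid=- ask=98

Derivation:
After op 1 [order #1] market_sell(qty=1): fills=none; bids=[-] asks=[-]
After op 2 [order #2] limit_sell(price=99, qty=3): fills=none; bids=[-] asks=[#2:3@99]
After op 3 cancel(order #2): fills=none; bids=[-] asks=[-]
After op 4 [order #3] market_sell(qty=3): fills=none; bids=[-] asks=[-]
After op 5 cancel(order #2): fills=none; bids=[-] asks=[-]
After op 6 [order #4] limit_sell(price=98, qty=1): fills=none; bids=[-] asks=[#4:1@98]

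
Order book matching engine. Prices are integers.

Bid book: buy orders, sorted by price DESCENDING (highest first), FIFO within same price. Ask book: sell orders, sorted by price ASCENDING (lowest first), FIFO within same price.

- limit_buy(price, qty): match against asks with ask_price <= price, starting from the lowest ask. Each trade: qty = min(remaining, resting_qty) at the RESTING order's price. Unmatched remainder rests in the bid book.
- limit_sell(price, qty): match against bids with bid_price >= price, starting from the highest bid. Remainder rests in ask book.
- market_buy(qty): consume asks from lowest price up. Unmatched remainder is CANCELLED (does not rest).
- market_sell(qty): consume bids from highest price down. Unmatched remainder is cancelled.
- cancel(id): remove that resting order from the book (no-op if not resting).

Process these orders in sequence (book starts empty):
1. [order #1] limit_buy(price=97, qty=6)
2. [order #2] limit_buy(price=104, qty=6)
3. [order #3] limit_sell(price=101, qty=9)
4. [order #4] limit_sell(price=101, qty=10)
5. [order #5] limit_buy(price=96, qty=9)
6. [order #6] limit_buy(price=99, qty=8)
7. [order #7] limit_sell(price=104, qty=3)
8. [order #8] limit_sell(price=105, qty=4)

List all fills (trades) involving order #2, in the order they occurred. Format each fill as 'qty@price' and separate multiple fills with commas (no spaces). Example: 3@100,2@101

After op 1 [order #1] limit_buy(price=97, qty=6): fills=none; bids=[#1:6@97] asks=[-]
After op 2 [order #2] limit_buy(price=104, qty=6): fills=none; bids=[#2:6@104 #1:6@97] asks=[-]
After op 3 [order #3] limit_sell(price=101, qty=9): fills=#2x#3:6@104; bids=[#1:6@97] asks=[#3:3@101]
After op 4 [order #4] limit_sell(price=101, qty=10): fills=none; bids=[#1:6@97] asks=[#3:3@101 #4:10@101]
After op 5 [order #5] limit_buy(price=96, qty=9): fills=none; bids=[#1:6@97 #5:9@96] asks=[#3:3@101 #4:10@101]
After op 6 [order #6] limit_buy(price=99, qty=8): fills=none; bids=[#6:8@99 #1:6@97 #5:9@96] asks=[#3:3@101 #4:10@101]
After op 7 [order #7] limit_sell(price=104, qty=3): fills=none; bids=[#6:8@99 #1:6@97 #5:9@96] asks=[#3:3@101 #4:10@101 #7:3@104]
After op 8 [order #8] limit_sell(price=105, qty=4): fills=none; bids=[#6:8@99 #1:6@97 #5:9@96] asks=[#3:3@101 #4:10@101 #7:3@104 #8:4@105]

Answer: 6@104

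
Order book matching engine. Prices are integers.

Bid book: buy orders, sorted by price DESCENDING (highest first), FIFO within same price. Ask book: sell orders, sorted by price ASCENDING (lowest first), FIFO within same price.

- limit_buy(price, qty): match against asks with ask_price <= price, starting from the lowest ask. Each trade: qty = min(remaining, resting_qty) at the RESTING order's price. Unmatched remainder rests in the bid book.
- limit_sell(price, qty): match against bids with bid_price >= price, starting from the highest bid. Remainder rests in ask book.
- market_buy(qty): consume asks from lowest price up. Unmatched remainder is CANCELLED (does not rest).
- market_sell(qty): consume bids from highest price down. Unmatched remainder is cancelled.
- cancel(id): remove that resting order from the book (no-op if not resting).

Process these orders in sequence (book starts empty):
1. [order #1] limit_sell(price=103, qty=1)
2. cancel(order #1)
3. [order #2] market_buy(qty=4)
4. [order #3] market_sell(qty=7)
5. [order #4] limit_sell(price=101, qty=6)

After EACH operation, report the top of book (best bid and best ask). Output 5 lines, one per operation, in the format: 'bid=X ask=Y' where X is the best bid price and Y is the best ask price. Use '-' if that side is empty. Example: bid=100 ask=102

After op 1 [order #1] limit_sell(price=103, qty=1): fills=none; bids=[-] asks=[#1:1@103]
After op 2 cancel(order #1): fills=none; bids=[-] asks=[-]
After op 3 [order #2] market_buy(qty=4): fills=none; bids=[-] asks=[-]
After op 4 [order #3] market_sell(qty=7): fills=none; bids=[-] asks=[-]
After op 5 [order #4] limit_sell(price=101, qty=6): fills=none; bids=[-] asks=[#4:6@101]

Answer: bid=- ask=103
bid=- ask=-
bid=- ask=-
bid=- ask=-
bid=- ask=101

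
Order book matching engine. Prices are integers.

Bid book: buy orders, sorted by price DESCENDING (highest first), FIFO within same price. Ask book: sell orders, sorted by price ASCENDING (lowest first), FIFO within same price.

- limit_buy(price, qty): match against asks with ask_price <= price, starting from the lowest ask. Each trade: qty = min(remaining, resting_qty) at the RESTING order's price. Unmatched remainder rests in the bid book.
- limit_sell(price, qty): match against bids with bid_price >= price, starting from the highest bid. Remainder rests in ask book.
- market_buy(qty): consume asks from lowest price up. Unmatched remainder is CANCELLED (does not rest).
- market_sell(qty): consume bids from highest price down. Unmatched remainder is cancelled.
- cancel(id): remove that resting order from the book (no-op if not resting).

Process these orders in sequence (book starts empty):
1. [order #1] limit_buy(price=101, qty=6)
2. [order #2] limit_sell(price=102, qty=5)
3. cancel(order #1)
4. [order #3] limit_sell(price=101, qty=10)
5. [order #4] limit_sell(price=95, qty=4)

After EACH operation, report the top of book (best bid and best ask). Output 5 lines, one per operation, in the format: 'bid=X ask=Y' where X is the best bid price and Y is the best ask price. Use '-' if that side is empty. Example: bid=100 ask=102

After op 1 [order #1] limit_buy(price=101, qty=6): fills=none; bids=[#1:6@101] asks=[-]
After op 2 [order #2] limit_sell(price=102, qty=5): fills=none; bids=[#1:6@101] asks=[#2:5@102]
After op 3 cancel(order #1): fills=none; bids=[-] asks=[#2:5@102]
After op 4 [order #3] limit_sell(price=101, qty=10): fills=none; bids=[-] asks=[#3:10@101 #2:5@102]
After op 5 [order #4] limit_sell(price=95, qty=4): fills=none; bids=[-] asks=[#4:4@95 #3:10@101 #2:5@102]

Answer: bid=101 ask=-
bid=101 ask=102
bid=- ask=102
bid=- ask=101
bid=- ask=95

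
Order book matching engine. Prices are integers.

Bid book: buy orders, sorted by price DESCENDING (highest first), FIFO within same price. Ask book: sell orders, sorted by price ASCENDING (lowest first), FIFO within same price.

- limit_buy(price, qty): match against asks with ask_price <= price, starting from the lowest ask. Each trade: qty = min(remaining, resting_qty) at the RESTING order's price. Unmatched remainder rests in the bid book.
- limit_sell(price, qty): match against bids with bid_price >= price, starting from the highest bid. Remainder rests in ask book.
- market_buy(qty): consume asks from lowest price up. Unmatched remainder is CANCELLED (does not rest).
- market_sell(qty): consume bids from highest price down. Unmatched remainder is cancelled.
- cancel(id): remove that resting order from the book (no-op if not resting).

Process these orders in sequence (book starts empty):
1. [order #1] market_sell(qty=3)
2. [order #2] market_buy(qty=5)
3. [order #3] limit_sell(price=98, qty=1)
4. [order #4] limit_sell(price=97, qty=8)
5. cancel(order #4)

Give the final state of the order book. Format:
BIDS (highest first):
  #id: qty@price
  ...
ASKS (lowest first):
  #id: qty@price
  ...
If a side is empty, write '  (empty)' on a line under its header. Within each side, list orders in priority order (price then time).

Answer: BIDS (highest first):
  (empty)
ASKS (lowest first):
  #3: 1@98

Derivation:
After op 1 [order #1] market_sell(qty=3): fills=none; bids=[-] asks=[-]
After op 2 [order #2] market_buy(qty=5): fills=none; bids=[-] asks=[-]
After op 3 [order #3] limit_sell(price=98, qty=1): fills=none; bids=[-] asks=[#3:1@98]
After op 4 [order #4] limit_sell(price=97, qty=8): fills=none; bids=[-] asks=[#4:8@97 #3:1@98]
After op 5 cancel(order #4): fills=none; bids=[-] asks=[#3:1@98]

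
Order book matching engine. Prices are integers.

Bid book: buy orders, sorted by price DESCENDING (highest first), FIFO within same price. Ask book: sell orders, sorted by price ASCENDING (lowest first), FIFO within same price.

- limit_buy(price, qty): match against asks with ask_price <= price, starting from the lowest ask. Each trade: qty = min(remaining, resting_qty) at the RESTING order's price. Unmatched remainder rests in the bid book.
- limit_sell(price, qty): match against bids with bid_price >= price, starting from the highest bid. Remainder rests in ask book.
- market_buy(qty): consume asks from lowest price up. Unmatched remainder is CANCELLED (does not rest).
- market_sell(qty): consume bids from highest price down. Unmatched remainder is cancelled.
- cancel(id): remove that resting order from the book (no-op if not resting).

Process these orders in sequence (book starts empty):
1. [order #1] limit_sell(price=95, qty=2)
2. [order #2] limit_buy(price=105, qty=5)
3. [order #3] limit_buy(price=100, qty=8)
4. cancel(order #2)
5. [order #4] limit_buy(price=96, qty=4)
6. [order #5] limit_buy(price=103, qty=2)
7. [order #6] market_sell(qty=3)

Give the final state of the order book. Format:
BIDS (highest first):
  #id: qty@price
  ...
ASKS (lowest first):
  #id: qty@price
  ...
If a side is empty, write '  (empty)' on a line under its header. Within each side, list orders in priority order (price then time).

Answer: BIDS (highest first):
  #3: 7@100
  #4: 4@96
ASKS (lowest first):
  (empty)

Derivation:
After op 1 [order #1] limit_sell(price=95, qty=2): fills=none; bids=[-] asks=[#1:2@95]
After op 2 [order #2] limit_buy(price=105, qty=5): fills=#2x#1:2@95; bids=[#2:3@105] asks=[-]
After op 3 [order #3] limit_buy(price=100, qty=8): fills=none; bids=[#2:3@105 #3:8@100] asks=[-]
After op 4 cancel(order #2): fills=none; bids=[#3:8@100] asks=[-]
After op 5 [order #4] limit_buy(price=96, qty=4): fills=none; bids=[#3:8@100 #4:4@96] asks=[-]
After op 6 [order #5] limit_buy(price=103, qty=2): fills=none; bids=[#5:2@103 #3:8@100 #4:4@96] asks=[-]
After op 7 [order #6] market_sell(qty=3): fills=#5x#6:2@103 #3x#6:1@100; bids=[#3:7@100 #4:4@96] asks=[-]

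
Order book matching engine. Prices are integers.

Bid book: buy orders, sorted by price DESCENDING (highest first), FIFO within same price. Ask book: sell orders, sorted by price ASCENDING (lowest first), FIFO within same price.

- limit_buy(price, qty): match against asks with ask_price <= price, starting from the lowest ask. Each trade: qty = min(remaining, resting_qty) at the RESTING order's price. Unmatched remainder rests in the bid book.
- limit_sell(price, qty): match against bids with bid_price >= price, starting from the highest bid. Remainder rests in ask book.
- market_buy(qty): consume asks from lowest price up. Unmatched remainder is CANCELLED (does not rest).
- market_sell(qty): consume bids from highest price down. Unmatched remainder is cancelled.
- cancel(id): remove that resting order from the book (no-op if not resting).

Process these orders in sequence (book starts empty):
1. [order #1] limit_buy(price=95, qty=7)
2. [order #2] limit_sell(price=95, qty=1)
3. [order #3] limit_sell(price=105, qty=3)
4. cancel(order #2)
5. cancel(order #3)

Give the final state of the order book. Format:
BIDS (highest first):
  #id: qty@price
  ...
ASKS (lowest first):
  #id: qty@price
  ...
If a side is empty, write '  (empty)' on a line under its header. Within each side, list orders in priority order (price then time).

After op 1 [order #1] limit_buy(price=95, qty=7): fills=none; bids=[#1:7@95] asks=[-]
After op 2 [order #2] limit_sell(price=95, qty=1): fills=#1x#2:1@95; bids=[#1:6@95] asks=[-]
After op 3 [order #3] limit_sell(price=105, qty=3): fills=none; bids=[#1:6@95] asks=[#3:3@105]
After op 4 cancel(order #2): fills=none; bids=[#1:6@95] asks=[#3:3@105]
After op 5 cancel(order #3): fills=none; bids=[#1:6@95] asks=[-]

Answer: BIDS (highest first):
  #1: 6@95
ASKS (lowest first):
  (empty)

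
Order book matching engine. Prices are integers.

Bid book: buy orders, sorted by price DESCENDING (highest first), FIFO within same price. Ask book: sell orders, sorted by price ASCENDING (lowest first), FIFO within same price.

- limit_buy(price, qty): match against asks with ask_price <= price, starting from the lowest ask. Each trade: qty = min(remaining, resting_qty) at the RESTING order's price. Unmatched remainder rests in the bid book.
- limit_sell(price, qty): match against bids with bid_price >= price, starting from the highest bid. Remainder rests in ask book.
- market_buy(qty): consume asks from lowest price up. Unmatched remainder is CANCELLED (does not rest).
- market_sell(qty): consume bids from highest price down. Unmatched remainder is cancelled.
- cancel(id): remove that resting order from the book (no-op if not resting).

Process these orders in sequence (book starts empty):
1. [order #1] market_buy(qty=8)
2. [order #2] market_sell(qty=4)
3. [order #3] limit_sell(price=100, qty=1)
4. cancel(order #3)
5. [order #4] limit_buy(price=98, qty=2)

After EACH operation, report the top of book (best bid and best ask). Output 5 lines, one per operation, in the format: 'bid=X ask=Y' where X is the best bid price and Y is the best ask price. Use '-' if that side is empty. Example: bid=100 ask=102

Answer: bid=- ask=-
bid=- ask=-
bid=- ask=100
bid=- ask=-
bid=98 ask=-

Derivation:
After op 1 [order #1] market_buy(qty=8): fills=none; bids=[-] asks=[-]
After op 2 [order #2] market_sell(qty=4): fills=none; bids=[-] asks=[-]
After op 3 [order #3] limit_sell(price=100, qty=1): fills=none; bids=[-] asks=[#3:1@100]
After op 4 cancel(order #3): fills=none; bids=[-] asks=[-]
After op 5 [order #4] limit_buy(price=98, qty=2): fills=none; bids=[#4:2@98] asks=[-]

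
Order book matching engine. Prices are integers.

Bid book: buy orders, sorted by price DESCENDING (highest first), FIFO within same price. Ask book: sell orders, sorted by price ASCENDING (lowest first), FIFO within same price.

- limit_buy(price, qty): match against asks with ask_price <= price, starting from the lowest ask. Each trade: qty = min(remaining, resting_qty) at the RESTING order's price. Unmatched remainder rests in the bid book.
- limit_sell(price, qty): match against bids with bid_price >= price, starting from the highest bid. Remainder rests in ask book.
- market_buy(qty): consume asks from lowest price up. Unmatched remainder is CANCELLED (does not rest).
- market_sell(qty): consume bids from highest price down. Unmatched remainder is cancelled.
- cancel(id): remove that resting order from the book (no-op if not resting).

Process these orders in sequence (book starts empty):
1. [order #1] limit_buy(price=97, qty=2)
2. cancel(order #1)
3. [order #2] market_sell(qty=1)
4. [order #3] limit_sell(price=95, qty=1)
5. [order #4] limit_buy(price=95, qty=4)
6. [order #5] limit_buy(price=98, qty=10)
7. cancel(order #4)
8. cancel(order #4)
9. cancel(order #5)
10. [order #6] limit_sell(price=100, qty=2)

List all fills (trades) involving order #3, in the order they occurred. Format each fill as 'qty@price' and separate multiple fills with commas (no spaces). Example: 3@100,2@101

After op 1 [order #1] limit_buy(price=97, qty=2): fills=none; bids=[#1:2@97] asks=[-]
After op 2 cancel(order #1): fills=none; bids=[-] asks=[-]
After op 3 [order #2] market_sell(qty=1): fills=none; bids=[-] asks=[-]
After op 4 [order #3] limit_sell(price=95, qty=1): fills=none; bids=[-] asks=[#3:1@95]
After op 5 [order #4] limit_buy(price=95, qty=4): fills=#4x#3:1@95; bids=[#4:3@95] asks=[-]
After op 6 [order #5] limit_buy(price=98, qty=10): fills=none; bids=[#5:10@98 #4:3@95] asks=[-]
After op 7 cancel(order #4): fills=none; bids=[#5:10@98] asks=[-]
After op 8 cancel(order #4): fills=none; bids=[#5:10@98] asks=[-]
After op 9 cancel(order #5): fills=none; bids=[-] asks=[-]
After op 10 [order #6] limit_sell(price=100, qty=2): fills=none; bids=[-] asks=[#6:2@100]

Answer: 1@95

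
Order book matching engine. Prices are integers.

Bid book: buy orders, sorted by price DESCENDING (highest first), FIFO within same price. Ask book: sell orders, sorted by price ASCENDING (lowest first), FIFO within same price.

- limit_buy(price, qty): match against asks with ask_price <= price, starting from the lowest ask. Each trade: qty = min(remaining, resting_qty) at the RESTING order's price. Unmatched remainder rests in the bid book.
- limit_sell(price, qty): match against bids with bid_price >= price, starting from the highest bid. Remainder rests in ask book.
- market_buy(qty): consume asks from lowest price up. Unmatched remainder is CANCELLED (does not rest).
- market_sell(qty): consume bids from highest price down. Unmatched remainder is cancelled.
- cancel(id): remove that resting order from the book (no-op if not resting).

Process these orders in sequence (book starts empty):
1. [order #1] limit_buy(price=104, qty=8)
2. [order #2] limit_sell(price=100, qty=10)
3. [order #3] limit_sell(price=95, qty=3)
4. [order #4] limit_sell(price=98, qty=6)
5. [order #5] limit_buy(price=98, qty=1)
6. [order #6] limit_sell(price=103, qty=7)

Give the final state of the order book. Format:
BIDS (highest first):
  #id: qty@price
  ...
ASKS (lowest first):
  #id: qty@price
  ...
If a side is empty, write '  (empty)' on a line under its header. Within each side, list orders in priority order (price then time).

Answer: BIDS (highest first):
  (empty)
ASKS (lowest first):
  #3: 2@95
  #4: 6@98
  #2: 2@100
  #6: 7@103

Derivation:
After op 1 [order #1] limit_buy(price=104, qty=8): fills=none; bids=[#1:8@104] asks=[-]
After op 2 [order #2] limit_sell(price=100, qty=10): fills=#1x#2:8@104; bids=[-] asks=[#2:2@100]
After op 3 [order #3] limit_sell(price=95, qty=3): fills=none; bids=[-] asks=[#3:3@95 #2:2@100]
After op 4 [order #4] limit_sell(price=98, qty=6): fills=none; bids=[-] asks=[#3:3@95 #4:6@98 #2:2@100]
After op 5 [order #5] limit_buy(price=98, qty=1): fills=#5x#3:1@95; bids=[-] asks=[#3:2@95 #4:6@98 #2:2@100]
After op 6 [order #6] limit_sell(price=103, qty=7): fills=none; bids=[-] asks=[#3:2@95 #4:6@98 #2:2@100 #6:7@103]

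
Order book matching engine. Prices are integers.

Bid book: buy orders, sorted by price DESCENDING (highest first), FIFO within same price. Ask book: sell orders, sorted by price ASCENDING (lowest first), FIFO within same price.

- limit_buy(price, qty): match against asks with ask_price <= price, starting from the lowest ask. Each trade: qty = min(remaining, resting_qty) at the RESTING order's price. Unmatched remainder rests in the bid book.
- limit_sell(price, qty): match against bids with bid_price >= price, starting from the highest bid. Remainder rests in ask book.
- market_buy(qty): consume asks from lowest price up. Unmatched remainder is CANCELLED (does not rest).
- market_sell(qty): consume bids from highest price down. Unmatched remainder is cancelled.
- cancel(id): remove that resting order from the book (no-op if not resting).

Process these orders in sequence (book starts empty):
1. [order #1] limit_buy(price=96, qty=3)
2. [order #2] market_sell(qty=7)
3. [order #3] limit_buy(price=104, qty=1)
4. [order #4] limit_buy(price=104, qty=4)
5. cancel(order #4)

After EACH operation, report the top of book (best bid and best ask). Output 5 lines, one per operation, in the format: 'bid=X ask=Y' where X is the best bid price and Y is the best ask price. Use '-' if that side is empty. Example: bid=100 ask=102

Answer: bid=96 ask=-
bid=- ask=-
bid=104 ask=-
bid=104 ask=-
bid=104 ask=-

Derivation:
After op 1 [order #1] limit_buy(price=96, qty=3): fills=none; bids=[#1:3@96] asks=[-]
After op 2 [order #2] market_sell(qty=7): fills=#1x#2:3@96; bids=[-] asks=[-]
After op 3 [order #3] limit_buy(price=104, qty=1): fills=none; bids=[#3:1@104] asks=[-]
After op 4 [order #4] limit_buy(price=104, qty=4): fills=none; bids=[#3:1@104 #4:4@104] asks=[-]
After op 5 cancel(order #4): fills=none; bids=[#3:1@104] asks=[-]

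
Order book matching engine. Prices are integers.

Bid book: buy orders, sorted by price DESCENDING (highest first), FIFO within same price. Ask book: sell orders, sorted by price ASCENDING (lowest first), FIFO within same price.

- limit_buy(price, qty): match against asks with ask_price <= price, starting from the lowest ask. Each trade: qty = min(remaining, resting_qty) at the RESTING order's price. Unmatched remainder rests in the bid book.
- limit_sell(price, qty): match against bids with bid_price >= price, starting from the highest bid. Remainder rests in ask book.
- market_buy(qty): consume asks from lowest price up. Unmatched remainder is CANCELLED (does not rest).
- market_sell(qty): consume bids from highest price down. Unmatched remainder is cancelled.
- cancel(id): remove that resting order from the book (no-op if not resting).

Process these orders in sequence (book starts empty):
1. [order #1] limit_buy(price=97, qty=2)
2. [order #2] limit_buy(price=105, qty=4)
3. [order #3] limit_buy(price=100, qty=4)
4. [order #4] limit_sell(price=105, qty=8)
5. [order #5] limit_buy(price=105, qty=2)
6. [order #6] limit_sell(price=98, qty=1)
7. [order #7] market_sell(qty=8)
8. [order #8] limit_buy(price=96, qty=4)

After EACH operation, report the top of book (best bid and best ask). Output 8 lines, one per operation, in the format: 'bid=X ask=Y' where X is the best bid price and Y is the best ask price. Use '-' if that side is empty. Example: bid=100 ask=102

Answer: bid=97 ask=-
bid=105 ask=-
bid=105 ask=-
bid=100 ask=105
bid=100 ask=105
bid=100 ask=105
bid=- ask=105
bid=96 ask=105

Derivation:
After op 1 [order #1] limit_buy(price=97, qty=2): fills=none; bids=[#1:2@97] asks=[-]
After op 2 [order #2] limit_buy(price=105, qty=4): fills=none; bids=[#2:4@105 #1:2@97] asks=[-]
After op 3 [order #3] limit_buy(price=100, qty=4): fills=none; bids=[#2:4@105 #3:4@100 #1:2@97] asks=[-]
After op 4 [order #4] limit_sell(price=105, qty=8): fills=#2x#4:4@105; bids=[#3:4@100 #1:2@97] asks=[#4:4@105]
After op 5 [order #5] limit_buy(price=105, qty=2): fills=#5x#4:2@105; bids=[#3:4@100 #1:2@97] asks=[#4:2@105]
After op 6 [order #6] limit_sell(price=98, qty=1): fills=#3x#6:1@100; bids=[#3:3@100 #1:2@97] asks=[#4:2@105]
After op 7 [order #7] market_sell(qty=8): fills=#3x#7:3@100 #1x#7:2@97; bids=[-] asks=[#4:2@105]
After op 8 [order #8] limit_buy(price=96, qty=4): fills=none; bids=[#8:4@96] asks=[#4:2@105]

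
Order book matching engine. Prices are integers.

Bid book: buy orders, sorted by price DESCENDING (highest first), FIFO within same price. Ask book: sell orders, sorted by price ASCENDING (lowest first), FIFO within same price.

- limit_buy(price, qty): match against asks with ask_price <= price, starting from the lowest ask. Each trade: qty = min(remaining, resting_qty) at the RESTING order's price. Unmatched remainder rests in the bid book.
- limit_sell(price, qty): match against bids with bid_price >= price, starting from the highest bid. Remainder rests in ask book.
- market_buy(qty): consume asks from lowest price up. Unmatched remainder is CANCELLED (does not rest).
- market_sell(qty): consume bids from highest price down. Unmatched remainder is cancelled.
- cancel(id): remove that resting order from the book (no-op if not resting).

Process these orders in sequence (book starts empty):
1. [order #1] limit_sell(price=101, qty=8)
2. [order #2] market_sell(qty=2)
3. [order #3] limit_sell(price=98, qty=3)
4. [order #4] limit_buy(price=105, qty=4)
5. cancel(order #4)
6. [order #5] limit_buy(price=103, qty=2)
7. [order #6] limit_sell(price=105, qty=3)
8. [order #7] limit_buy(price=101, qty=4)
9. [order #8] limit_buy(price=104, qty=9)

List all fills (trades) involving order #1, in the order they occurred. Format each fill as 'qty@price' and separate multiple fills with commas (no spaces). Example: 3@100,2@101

Answer: 1@101,2@101,4@101,1@101

Derivation:
After op 1 [order #1] limit_sell(price=101, qty=8): fills=none; bids=[-] asks=[#1:8@101]
After op 2 [order #2] market_sell(qty=2): fills=none; bids=[-] asks=[#1:8@101]
After op 3 [order #3] limit_sell(price=98, qty=3): fills=none; bids=[-] asks=[#3:3@98 #1:8@101]
After op 4 [order #4] limit_buy(price=105, qty=4): fills=#4x#3:3@98 #4x#1:1@101; bids=[-] asks=[#1:7@101]
After op 5 cancel(order #4): fills=none; bids=[-] asks=[#1:7@101]
After op 6 [order #5] limit_buy(price=103, qty=2): fills=#5x#1:2@101; bids=[-] asks=[#1:5@101]
After op 7 [order #6] limit_sell(price=105, qty=3): fills=none; bids=[-] asks=[#1:5@101 #6:3@105]
After op 8 [order #7] limit_buy(price=101, qty=4): fills=#7x#1:4@101; bids=[-] asks=[#1:1@101 #6:3@105]
After op 9 [order #8] limit_buy(price=104, qty=9): fills=#8x#1:1@101; bids=[#8:8@104] asks=[#6:3@105]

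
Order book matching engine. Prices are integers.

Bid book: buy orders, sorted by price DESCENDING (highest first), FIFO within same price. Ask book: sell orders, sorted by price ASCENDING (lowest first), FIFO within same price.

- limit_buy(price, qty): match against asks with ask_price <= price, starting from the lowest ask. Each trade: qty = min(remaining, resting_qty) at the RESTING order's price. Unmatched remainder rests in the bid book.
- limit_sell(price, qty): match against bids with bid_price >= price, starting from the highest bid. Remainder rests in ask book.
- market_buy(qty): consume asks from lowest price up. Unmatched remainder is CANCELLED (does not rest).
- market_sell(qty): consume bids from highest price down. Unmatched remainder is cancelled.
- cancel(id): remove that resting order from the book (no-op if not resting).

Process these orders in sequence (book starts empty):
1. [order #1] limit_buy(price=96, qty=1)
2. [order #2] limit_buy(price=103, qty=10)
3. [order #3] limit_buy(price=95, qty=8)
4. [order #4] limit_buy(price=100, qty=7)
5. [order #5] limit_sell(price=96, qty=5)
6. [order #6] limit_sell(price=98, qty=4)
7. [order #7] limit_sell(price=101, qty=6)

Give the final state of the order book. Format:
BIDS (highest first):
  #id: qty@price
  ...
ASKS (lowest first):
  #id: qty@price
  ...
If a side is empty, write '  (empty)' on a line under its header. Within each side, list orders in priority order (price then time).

Answer: BIDS (highest first):
  #4: 7@100
  #1: 1@96
  #3: 8@95
ASKS (lowest first):
  #7: 5@101

Derivation:
After op 1 [order #1] limit_buy(price=96, qty=1): fills=none; bids=[#1:1@96] asks=[-]
After op 2 [order #2] limit_buy(price=103, qty=10): fills=none; bids=[#2:10@103 #1:1@96] asks=[-]
After op 3 [order #3] limit_buy(price=95, qty=8): fills=none; bids=[#2:10@103 #1:1@96 #3:8@95] asks=[-]
After op 4 [order #4] limit_buy(price=100, qty=7): fills=none; bids=[#2:10@103 #4:7@100 #1:1@96 #3:8@95] asks=[-]
After op 5 [order #5] limit_sell(price=96, qty=5): fills=#2x#5:5@103; bids=[#2:5@103 #4:7@100 #1:1@96 #3:8@95] asks=[-]
After op 6 [order #6] limit_sell(price=98, qty=4): fills=#2x#6:4@103; bids=[#2:1@103 #4:7@100 #1:1@96 #3:8@95] asks=[-]
After op 7 [order #7] limit_sell(price=101, qty=6): fills=#2x#7:1@103; bids=[#4:7@100 #1:1@96 #3:8@95] asks=[#7:5@101]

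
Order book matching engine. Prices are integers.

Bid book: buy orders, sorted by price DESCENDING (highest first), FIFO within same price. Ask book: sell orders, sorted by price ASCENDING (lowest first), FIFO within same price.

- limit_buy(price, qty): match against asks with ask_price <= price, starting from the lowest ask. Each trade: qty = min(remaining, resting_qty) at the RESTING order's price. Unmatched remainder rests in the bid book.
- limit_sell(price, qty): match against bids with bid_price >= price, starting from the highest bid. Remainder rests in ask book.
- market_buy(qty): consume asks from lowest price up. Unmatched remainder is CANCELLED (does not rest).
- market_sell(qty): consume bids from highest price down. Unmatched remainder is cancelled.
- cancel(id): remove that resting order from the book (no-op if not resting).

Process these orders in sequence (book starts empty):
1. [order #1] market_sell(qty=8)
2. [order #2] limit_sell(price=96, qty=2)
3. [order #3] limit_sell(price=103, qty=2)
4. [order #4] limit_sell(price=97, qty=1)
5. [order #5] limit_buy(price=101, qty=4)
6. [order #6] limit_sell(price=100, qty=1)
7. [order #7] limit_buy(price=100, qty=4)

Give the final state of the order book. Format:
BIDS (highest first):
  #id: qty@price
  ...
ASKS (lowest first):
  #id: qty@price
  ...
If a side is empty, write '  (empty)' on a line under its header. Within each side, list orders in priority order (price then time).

Answer: BIDS (highest first):
  #7: 4@100
ASKS (lowest first):
  #3: 2@103

Derivation:
After op 1 [order #1] market_sell(qty=8): fills=none; bids=[-] asks=[-]
After op 2 [order #2] limit_sell(price=96, qty=2): fills=none; bids=[-] asks=[#2:2@96]
After op 3 [order #3] limit_sell(price=103, qty=2): fills=none; bids=[-] asks=[#2:2@96 #3:2@103]
After op 4 [order #4] limit_sell(price=97, qty=1): fills=none; bids=[-] asks=[#2:2@96 #4:1@97 #3:2@103]
After op 5 [order #5] limit_buy(price=101, qty=4): fills=#5x#2:2@96 #5x#4:1@97; bids=[#5:1@101] asks=[#3:2@103]
After op 6 [order #6] limit_sell(price=100, qty=1): fills=#5x#6:1@101; bids=[-] asks=[#3:2@103]
After op 7 [order #7] limit_buy(price=100, qty=4): fills=none; bids=[#7:4@100] asks=[#3:2@103]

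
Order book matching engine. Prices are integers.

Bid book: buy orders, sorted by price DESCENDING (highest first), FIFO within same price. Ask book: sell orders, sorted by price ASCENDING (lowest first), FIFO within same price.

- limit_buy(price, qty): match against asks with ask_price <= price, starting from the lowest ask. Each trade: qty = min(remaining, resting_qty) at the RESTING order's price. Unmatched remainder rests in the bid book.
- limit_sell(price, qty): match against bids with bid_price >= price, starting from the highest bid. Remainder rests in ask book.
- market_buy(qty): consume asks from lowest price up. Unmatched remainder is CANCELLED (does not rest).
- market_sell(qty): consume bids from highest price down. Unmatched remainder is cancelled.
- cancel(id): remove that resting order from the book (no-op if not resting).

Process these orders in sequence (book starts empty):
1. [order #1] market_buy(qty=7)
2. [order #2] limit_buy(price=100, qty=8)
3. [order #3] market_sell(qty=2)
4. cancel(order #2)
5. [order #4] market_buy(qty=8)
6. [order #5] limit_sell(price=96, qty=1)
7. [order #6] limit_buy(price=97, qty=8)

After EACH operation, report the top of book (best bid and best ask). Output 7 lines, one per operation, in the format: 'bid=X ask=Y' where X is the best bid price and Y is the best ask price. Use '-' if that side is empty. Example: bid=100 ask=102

After op 1 [order #1] market_buy(qty=7): fills=none; bids=[-] asks=[-]
After op 2 [order #2] limit_buy(price=100, qty=8): fills=none; bids=[#2:8@100] asks=[-]
After op 3 [order #3] market_sell(qty=2): fills=#2x#3:2@100; bids=[#2:6@100] asks=[-]
After op 4 cancel(order #2): fills=none; bids=[-] asks=[-]
After op 5 [order #4] market_buy(qty=8): fills=none; bids=[-] asks=[-]
After op 6 [order #5] limit_sell(price=96, qty=1): fills=none; bids=[-] asks=[#5:1@96]
After op 7 [order #6] limit_buy(price=97, qty=8): fills=#6x#5:1@96; bids=[#6:7@97] asks=[-]

Answer: bid=- ask=-
bid=100 ask=-
bid=100 ask=-
bid=- ask=-
bid=- ask=-
bid=- ask=96
bid=97 ask=-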